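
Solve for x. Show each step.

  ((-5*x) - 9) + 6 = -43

Step 1. [((-5*x) - 9) + 6 = -43] the outer +6 inverts by subtracting 6. So sub: (-5*x) - 9 = -49.
Step 2. [(-5*x) - 9 = -49] -9 is outermost — add 9 both sides, so sub: -5*x = -40.
Step 3. [-5*x = -40] divide by the outer -5 ⇒ div: x = 8.

Answer: x ∈ {8}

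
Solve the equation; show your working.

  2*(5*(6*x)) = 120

Step 1. [2*(5*(6*x)) = 120] 2·(inner) — divide through by 2 ⇒ div: 5*(6*x) = 60.
Step 2. [5*(6*x) = 60] divide by the outer 5 ⇒ div: 6*x = 12.
Step 3. [6*x = 12] leading coefficient 6: divide by 6, so div: x = 2.

Answer: x ∈ {2}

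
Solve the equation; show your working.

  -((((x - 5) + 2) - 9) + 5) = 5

Step 1. [-((((x - 5) + 2) - 9) + 5) = 5] flip signs both sides ⇒ neg: (((x - 5) + 2) - 9) + 5 = -5.
Step 2. [(((x - 5) + 2) - 9) + 5 = -5] peel the +5: subtract 5 from each side, so sub: ((x - 5) + 2) - 9 = -10.
Step 3. [((x - 5) + 2) - 9 = -10] peel the -9: add 9 from each side ⇒ sub: (x - 5) + 2 = -1.
Step 4. [(x - 5) + 2 = -1] 2 comes off first (subtract 2). So sub: x - 5 = -3.
Step 5. [x - 5 = -3] 5 comes off first (add 5) ⇒ sub: x = 2.

Answer: x ∈ {2}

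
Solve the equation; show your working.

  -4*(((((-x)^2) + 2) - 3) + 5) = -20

Step 1. [-4*(((((-x)^2) + 2) - 3) + 5) = -20] -4·(inner) — divide through by -4 ⇒ div: ((((-x)^2) + 2) - 3) + 5 = 5.
Step 2. [((((-x)^2) + 2) - 3) + 5 = 5] the outer +5 inverts by subtracting 5. So sub: (((-x)^2) + 2) - 3 = 0.
Step 3. [(((-x)^2) + 2) - 3 = 0] the outer -3 inverts by adding 3 ⇒ sub: ((-x)^2) + 2 = 3.
Step 4. [((-x)^2) + 2 = 3] +2 is outermost — subtract 2 both sides, so sub: (-x)^2 = 1.
Step 5. [(-x)^2 = 1] LHS squared, RHS 1 ≥ 0: apply √ (±), so sqrt: -x = 1 or -1.
Step 6. [-x = 1 or -1] flip signs both sides. So neg: x = -1 or 1.

Answer: x ∈ {-1, 1}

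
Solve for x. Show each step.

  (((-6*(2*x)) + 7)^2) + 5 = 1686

Step 1. [(((-6*(2*x)) + 7)^2) + 5 = 1686] the outer +5 inverts by subtracting 5 ⇒ sub: ((-6*(2*x)) + 7)^2 = 1681.
Step 2. [((-6*(2*x)) + 7)^2 = 1681] √ both sides: 1681 ≥ 0 gives two branches, so sqrt: (-6*(2*x)) + 7 = 41 or -41.
Step 3. [(-6*(2*x)) + 7 = 41 or -41] subtract 7: x sits inside (… + 7), so sub: -6*(2*x) = 34 or -48.
Step 4. [-6*(2*x) = 34 or -48] LHS = -6·(…); ÷-6 both sides. So div: 2*x = -17/3 or 8.
Step 5. [2*x = -17/3 or 8] leading coefficient 2: divide by 2, so div: x = -17/6 or 4.

Answer: x ∈ {-17/6, 4}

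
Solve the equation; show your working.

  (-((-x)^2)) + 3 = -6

Step 1. [(-((-x)^2)) + 3 = -6] +3 is outermost — subtract 3 both sides ⇒ sub: -((-x)^2) = -9.
Step 2. [-((-x)^2) = -9] flip signs both sides. So neg: (-x)^2 = 9.
Step 3. [(-x)^2 = 9] LHS squared, RHS 9 ≥ 0: apply √ (±) ⇒ sqrt: -x = 3 or -3.
Step 4. [-x = 3 or -3] flip signs both sides ⇒ neg: x = -3 or 3.

Answer: x ∈ {-3, 3}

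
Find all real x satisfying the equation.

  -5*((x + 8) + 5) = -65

Step 1. [-5*((x + 8) + 5) = -65] divide by the outer -5, so div: (x + 8) + 5 = 13.
Step 2. [(x + 8) + 5 = 13] the outer +5 inverts by subtracting 5, so sub: x + 8 = 8.
Step 3. [x + 8 = 8] the outer +8 inverts by subtracting 8 ⇒ sub: x = 0.

Answer: x ∈ {0}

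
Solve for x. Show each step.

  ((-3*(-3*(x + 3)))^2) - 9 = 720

Step 1. [((-3*(-3*(x + 3)))^2) - 9 = 720] the outer -9 inverts by adding 9, so sub: (-3*(-3*(x + 3)))^2 = 729.
Step 2. [(-3*(-3*(x + 3)))^2 = 729] LHS squared, RHS 729 ≥ 0: apply √ (±) ⇒ sqrt: -3*(-3*(x + 3)) = 27 or -27.
Step 3. [-3*(-3*(x + 3)) = 27 or -27] -3 out front; divide by -3, so div: -3*(x + 3) = -9 or 9.
Step 4. [-3*(x + 3) = -9 or 9] divide by the outer -3 ⇒ div: x + 3 = 3 or -3.
Step 5. [x + 3 = 3 or -3] subtract 3: x sits inside (… + 3) ⇒ sub: x = 0 or -6.

Answer: x ∈ {-6, 0}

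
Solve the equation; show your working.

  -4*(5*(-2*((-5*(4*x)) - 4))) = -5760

Step 1. [-4*(5*(-2*((-5*(4*x)) - 4))) = -5760] -4·(inner) — divide through by -4, so div: 5*(-2*((-5*(4*x)) - 4)) = 1440.
Step 2. [5*(-2*((-5*(4*x)) - 4)) = 1440] 5 out front; divide by 5. So div: -2*((-5*(4*x)) - 4) = 288.
Step 3. [-2*((-5*(4*x)) - 4) = 288] -2·(inner) — divide through by -2. So div: (-5*(4*x)) - 4 = -144.
Step 4. [(-5*(4*x)) - 4 = -144] -4 is outermost — add 4 both sides ⇒ sub: -5*(4*x) = -140.
Step 5. [-5*(4*x) = -140] -5 out front; divide by -5, so div: 4*x = 28.
Step 6. [4*x = 28] 4·(inner) — divide through by 4, so div: x = 7.

Answer: x ∈ {7}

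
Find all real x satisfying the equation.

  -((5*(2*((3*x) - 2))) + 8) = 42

Step 1. [-((5*(2*((3*x) - 2))) + 8) = 42] LHS negated; negate both sides. So neg: (5*(2*((3*x) - 2))) + 8 = -42.
Step 2. [(5*(2*((3*x) - 2))) + 8 = -42] peel the +8: subtract 8 from each side ⇒ sub: 5*(2*((3*x) - 2)) = -50.
Step 3. [5*(2*((3*x) - 2)) = -50] leading coefficient 5: divide by 5 ⇒ div: 2*((3*x) - 2) = -10.
Step 4. [2*((3*x) - 2) = -10] 2 out front; divide by 2. So div: (3*x) - 2 = -5.
Step 5. [(3*x) - 2 = -5] add 2: x sits inside (… - 2), so sub: 3*x = -3.
Step 6. [3*x = -3] 3·(inner) — divide through by 3. So div: x = -1.

Answer: x ∈ {-1}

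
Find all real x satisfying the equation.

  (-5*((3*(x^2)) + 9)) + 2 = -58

Step 1. [(-5*((3*(x^2)) + 9)) + 2 = -58] 2 comes off first (subtract 2). So sub: -5*((3*(x^2)) + 9) = -60.
Step 2. [-5*((3*(x^2)) + 9) = -60] -5·(inner) — divide through by -5 ⇒ div: (3*(x^2)) + 9 = 12.
Step 3. [(3*(x^2)) + 9 = 12] 3 | LHS and 3 | 12: pull 3 out ⇒ factor: (x^2) + 3 = 4.
Step 4. [(x^2) + 3 = 4] the outer +3 inverts by subtracting 3, so sub: x^2 = 1.
Step 5. [x^2 = 1] √ both sides: 1 ≥ 0 gives two branches ⇒ sqrt: x = 1 or -1.

Answer: x ∈ {-1, 1}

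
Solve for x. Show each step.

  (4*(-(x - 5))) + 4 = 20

Step 1. [(4*(-(x - 5))) + 4 = 20] peel the +4: subtract 4 from each side, so sub: 4*(-(x - 5)) = 16.
Step 2. [4*(-(x - 5)) = 16] divide by the outer 4 ⇒ div: -(x - 5) = 4.
Step 3. [-(x - 5) = 4] flip signs both sides, so neg: x - 5 = -4.
Step 4. [x - 5 = -4] peel the -5: add 5 from each side. So sub: x = 1.

Answer: x ∈ {1}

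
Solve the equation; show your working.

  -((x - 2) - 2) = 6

Step 1. [-((x - 2) - 2) = 6] LHS negated; negate both sides ⇒ neg: (x - 2) - 2 = -6.
Step 2. [(x - 2) - 2 = -6] add 2: x sits inside (… - 2). So sub: x - 2 = -4.
Step 3. [x - 2 = -4] -2 is outermost — add 2 both sides ⇒ sub: x = -2.

Answer: x ∈ {-2}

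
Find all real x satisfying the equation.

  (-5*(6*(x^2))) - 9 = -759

Step 1. [(-5*(6*(x^2))) - 9 = -759] -9 is outermost — add 9 both sides ⇒ sub: -5*(6*(x^2)) = -750.
Step 2. [-5*(6*(x^2)) = -750] LHS = -5·(…); ÷-5 both sides. So div: 6*(x^2) = 150.
Step 3. [6*(x^2) = 150] 6·(inner) — divide through by 6 ⇒ div: x^2 = 25.
Step 4. [x^2 = 25] √ both sides: 25 ≥ 0 gives two branches. So sqrt: x = 5 or -5.

Answer: x ∈ {-5, 5}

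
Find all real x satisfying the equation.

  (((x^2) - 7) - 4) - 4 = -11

Step 1. [(((x^2) - 7) - 4) - 4 = -11] -4 is outermost — add 4 both sides, so sub: ((x^2) - 7) - 4 = -7.
Step 2. [((x^2) - 7) - 4 = -7] peel the -4: add 4 from each side. So sub: (x^2) - 7 = -3.
Step 3. [(x^2) - 7 = -3] add 7: x sits inside (… - 7). So sub: x^2 = 4.
Step 4. [x^2 = 4] √ both sides: 4 ≥ 0 gives two branches ⇒ sqrt: x = 2 or -2.

Answer: x ∈ {-2, 2}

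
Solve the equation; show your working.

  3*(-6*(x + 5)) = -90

Step 1. [3*(-6*(x + 5)) = -90] 3·(inner) — divide through by 3, so div: -6*(x + 5) = -30.
Step 2. [-6*(x + 5) = -30] -6 out front; divide by -6, so div: x + 5 = 5.
Step 3. [x + 5 = 5] 5 comes off first (subtract 5) ⇒ sub: x = 0.

Answer: x ∈ {0}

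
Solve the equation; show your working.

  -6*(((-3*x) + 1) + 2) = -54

Step 1. [-6*(((-3*x) + 1) + 2) = -54] divide by the outer -6, so div: ((-3*x) + 1) + 2 = 9.
Step 2. [((-3*x) + 1) + 2 = 9] 2 comes off first (subtract 2). So sub: (-3*x) + 1 = 7.
Step 3. [(-3*x) + 1 = 7] 1 comes off first (subtract 1). So sub: -3*x = 6.
Step 4. [-3*x = 6] divide by the outer -3, so div: x = -2.

Answer: x ∈ {-2}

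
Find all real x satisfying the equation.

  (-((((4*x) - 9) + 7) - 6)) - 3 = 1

Step 1. [(-((((4*x) - 9) + 7) - 6)) - 3 = 1] the outer -3 inverts by adding 3, so sub: -((((4*x) - 9) + 7) - 6) = 4.
Step 2. [-((((4*x) - 9) + 7) - 6) = 4] flip signs both sides. So neg: (((4*x) - 9) + 7) - 6 = -4.
Step 3. [(((4*x) - 9) + 7) - 6 = -4] 6 comes off first (add 6), so sub: ((4*x) - 9) + 7 = 2.
Step 4. [((4*x) - 9) + 7 = 2] peel the +7: subtract 7 from each side ⇒ sub: (4*x) - 9 = -5.
Step 5. [(4*x) - 9 = -5] add 9: x sits inside (… - 9). So sub: 4*x = 4.
Step 6. [4*x = 4] divide by the outer 4. So div: x = 1.

Answer: x ∈ {1}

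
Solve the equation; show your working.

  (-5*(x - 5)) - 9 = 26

Step 1. [(-5*(x - 5)) - 9 = 26] peel the -9: add 9 from each side ⇒ sub: -5*(x - 5) = 35.
Step 2. [-5*(x - 5) = 35] -5 out front; divide by -5, so div: x - 5 = -7.
Step 3. [x - 5 = -7] -5 is outermost — add 5 both sides. So sub: x = -2.

Answer: x ∈ {-2}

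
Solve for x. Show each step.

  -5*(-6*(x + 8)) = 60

Step 1. [-5*(-6*(x + 8)) = 60] LHS = -5·(…); ÷-5 both sides, so div: -6*(x + 8) = -12.
Step 2. [-6*(x + 8) = -12] -6·(inner) — divide through by -6. So div: x + 8 = 2.
Step 3. [x + 8 = 2] +8 is outermost — subtract 8 both sides ⇒ sub: x = -6.

Answer: x ∈ {-6}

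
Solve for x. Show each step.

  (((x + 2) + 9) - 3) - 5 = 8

Step 1. [(((x + 2) + 9) - 3) - 5 = 8] 5 comes off first (add 5) ⇒ sub: ((x + 2) + 9) - 3 = 13.
Step 2. [((x + 2) + 9) - 3 = 13] peel the -3: add 3 from each side ⇒ sub: (x + 2) + 9 = 16.
Step 3. [(x + 2) + 9 = 16] the outer +9 inverts by subtracting 9 ⇒ sub: x + 2 = 7.
Step 4. [x + 2 = 7] the outer +2 inverts by subtracting 2 ⇒ sub: x = 5.

Answer: x ∈ {5}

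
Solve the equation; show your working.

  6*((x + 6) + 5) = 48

Step 1. [6*((x + 6) + 5) = 48] leading coefficient 6: divide by 6 ⇒ div: (x + 6) + 5 = 8.
Step 2. [(x + 6) + 5 = 8] +5 is outermost — subtract 5 both sides ⇒ sub: x + 6 = 3.
Step 3. [x + 6 = 3] 6 comes off first (subtract 6). So sub: x = -3.

Answer: x ∈ {-3}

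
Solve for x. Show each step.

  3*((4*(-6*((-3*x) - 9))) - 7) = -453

Step 1. [3*((4*(-6*((-3*x) - 9))) - 7) = -453] divide by the outer 3, so div: (4*(-6*((-3*x) - 9))) - 7 = -151.
Step 2. [(4*(-6*((-3*x) - 9))) - 7 = -151] add 7: x sits inside (… - 7) ⇒ sub: 4*(-6*((-3*x) - 9)) = -144.
Step 3. [4*(-6*((-3*x) - 9)) = -144] divide by the outer 4 ⇒ div: -6*((-3*x) - 9) = -36.
Step 4. [-6*((-3*x) - 9) = -36] leading coefficient -6: divide by -6, so div: (-3*x) - 9 = 6.
Step 5. [(-3*x) - 9 = 6] -3 | LHS and -3 | 6: pull -3 out ⇒ factor: x + 3 = -2.
Step 6. [x + 3 = -2] peel the +3: subtract 3 from each side ⇒ sub: x = -5.

Answer: x ∈ {-5}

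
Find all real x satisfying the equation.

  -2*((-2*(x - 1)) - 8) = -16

Step 1. [-2*((-2*(x - 1)) - 8) = -16] leading coefficient -2: divide by -2, so div: (-2*(x - 1)) - 8 = 8.
Step 2. [(-2*(x - 1)) - 8 = 8] 8 comes off first (add 8). So sub: -2*(x - 1) = 16.
Step 3. [-2*(x - 1) = 16] -2·(inner) — divide through by -2, so div: x - 1 = -8.
Step 4. [x - 1 = -8] the outer -1 inverts by adding 1. So sub: x = -7.

Answer: x ∈ {-7}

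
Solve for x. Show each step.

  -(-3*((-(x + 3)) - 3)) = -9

Step 1. [-(-3*((-(x + 3)) - 3)) = -9] LHS negated; negate both sides, so neg: -3*((-(x + 3)) - 3) = 9.
Step 2. [-3*((-(x + 3)) - 3) = 9] LHS = -3·(…); ÷-3 both sides. So div: (-(x + 3)) - 3 = -3.
Step 3. [(-(x + 3)) - 3 = -3] the outer -3 inverts by adding 3, so sub: -(x + 3) = 0.
Step 4. [-(x + 3) = 0] leading − — multiply by −1, so neg: x + 3 = 0.
Step 5. [x + 3 = 0] subtract 3: x sits inside (… + 3), so sub: x = -3.

Answer: x ∈ {-3}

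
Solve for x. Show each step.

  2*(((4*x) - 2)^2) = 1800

Step 1. [2*(((4*x) - 2)^2) = 1800] 2 out front; divide by 2, so div: ((4*x) - 2)^2 = 900.
Step 2. [((4*x) - 2)^2 = 900] √ both sides: 900 ≥ 0 gives two branches, so sqrt: (4*x) - 2 = 30 or -30.
Step 3. [(4*x) - 2 = 30 or -30] peel the -2: add 2 from each side. So sub: 4*x = 32 or -28.
Step 4. [4*x = 32 or -28] leading coefficient 4: divide by 4, so div: x = 8 or -7.

Answer: x ∈ {-7, 8}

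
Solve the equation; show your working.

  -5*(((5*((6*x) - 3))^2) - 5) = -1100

Step 1. [-5*(((5*((6*x) - 3))^2) - 5) = -1100] leading coefficient -5: divide by -5, so div: ((5*((6*x) - 3))^2) - 5 = 220.
Step 2. [((5*((6*x) - 3))^2) - 5 = 220] the outer -5 inverts by adding 5. So sub: (5*((6*x) - 3))^2 = 225.
Step 3. [(5*((6*x) - 3))^2 = 225] 225 ≥ 0, LHS is (·)² — take ±√, so sqrt: 5*((6*x) - 3) = 15 or -15.
Step 4. [5*((6*x) - 3) = 15 or -15] 5 out front; divide by 5. So div: (6*x) - 3 = 3 or -3.
Step 5. [(6*x) - 3 = 3 or -3] add 3: x sits inside (… - 3) ⇒ sub: 6*x = 6 or 0.
Step 6. [6*x = 6 or 0] leading coefficient 6: divide by 6 ⇒ div: x = 1 or 0.

Answer: x ∈ {0, 1}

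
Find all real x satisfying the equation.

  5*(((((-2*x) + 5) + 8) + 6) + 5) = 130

Step 1. [5*(((((-2*x) + 5) + 8) + 6) + 5) = 130] leading coefficient 5: divide by 5, so div: ((((-2*x) + 5) + 8) + 6) + 5 = 26.
Step 2. [((((-2*x) + 5) + 8) + 6) + 5 = 26] the outer +5 inverts by subtracting 5, so sub: (((-2*x) + 5) + 8) + 6 = 21.
Step 3. [(((-2*x) + 5) + 8) + 6 = 21] peel the +6: subtract 6 from each side, so sub: ((-2*x) + 5) + 8 = 15.
Step 4. [((-2*x) + 5) + 8 = 15] peel the +8: subtract 8 from each side ⇒ sub: (-2*x) + 5 = 7.
Step 5. [(-2*x) + 5 = 7] the outer +5 inverts by subtracting 5. So sub: -2*x = 2.
Step 6. [-2*x = 2] -2·(inner) — divide through by -2 ⇒ div: x = -1.

Answer: x ∈ {-1}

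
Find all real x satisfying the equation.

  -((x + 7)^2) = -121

Step 1. [-((x + 7)^2) = -121] LHS negated; negate both sides. So neg: (x + 7)^2 = 121.
Step 2. [(x + 7)^2 = 121] √ both sides: 121 ≥ 0 gives two branches ⇒ sqrt: x + 7 = 11 or -11.
Step 3. [x + 7 = 11 or -11] peel the +7: subtract 7 from each side ⇒ sub: x = 4 or -18.

Answer: x ∈ {-18, 4}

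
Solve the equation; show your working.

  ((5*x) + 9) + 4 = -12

Step 1. [((5*x) + 9) + 4 = -12] +4 is outermost — subtract 4 both sides, so sub: (5*x) + 9 = -16.
Step 2. [(5*x) + 9 = -16] 9 comes off first (subtract 9) ⇒ sub: 5*x = -25.
Step 3. [5*x = -25] divide by the outer 5, so div: x = -5.

Answer: x ∈ {-5}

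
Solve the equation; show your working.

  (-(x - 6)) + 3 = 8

Step 1. [(-(x - 6)) + 3 = 8] peel the +3: subtract 3 from each side ⇒ sub: -(x - 6) = 5.
Step 2. [-(x - 6) = 5] LHS negated; negate both sides ⇒ neg: x - 6 = -5.
Step 3. [x - 6 = -5] peel the -6: add 6 from each side, so sub: x = 1.

Answer: x ∈ {1}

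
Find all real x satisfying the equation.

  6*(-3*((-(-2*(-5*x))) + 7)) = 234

Step 1. [6*(-3*((-(-2*(-5*x))) + 7)) = 234] 6 out front; divide by 6, so div: -3*((-(-2*(-5*x))) + 7) = 39.
Step 2. [-3*((-(-2*(-5*x))) + 7) = 39] divide by the outer -3 ⇒ div: (-(-2*(-5*x))) + 7 = -13.
Step 3. [(-(-2*(-5*x))) + 7 = -13] subtract 7: x sits inside (… + 7), so sub: -(-2*(-5*x)) = -20.
Step 4. [-(-2*(-5*x)) = -20] flip signs both sides, so neg: -2*(-5*x) = 20.
Step 5. [-2*(-5*x) = 20] -2·(inner) — divide through by -2. So div: -5*x = -10.
Step 6. [-5*x = -10] -5 out front; divide by -5 ⇒ div: x = 2.

Answer: x ∈ {2}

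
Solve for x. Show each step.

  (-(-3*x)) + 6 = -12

Step 1. [(-(-3*x)) + 6 = -12] peel the +6: subtract 6 from each side. So sub: -(-3*x) = -18.
Step 2. [-(-3*x) = -18] leading − — multiply by −1 ⇒ neg: -3*x = 18.
Step 3. [-3*x = 18] -3·(inner) — divide through by -3. So div: x = -6.

Answer: x ∈ {-6}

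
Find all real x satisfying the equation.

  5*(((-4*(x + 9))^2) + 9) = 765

Step 1. [5*(((-4*(x + 9))^2) + 9) = 765] leading coefficient 5: divide by 5. So div: ((-4*(x + 9))^2) + 9 = 153.
Step 2. [((-4*(x + 9))^2) + 9 = 153] 9 comes off first (subtract 9). So sub: (-4*(x + 9))^2 = 144.
Step 3. [(-4*(x + 9))^2 = 144] 144 ≥ 0, LHS is (·)² — take ±√, so sqrt: -4*(x + 9) = 12 or -12.
Step 4. [-4*(x + 9) = 12 or -12] leading coefficient -4: divide by -4 ⇒ div: x + 9 = -3 or 3.
Step 5. [x + 9 = -3 or 3] 9 comes off first (subtract 9) ⇒ sub: x = -12 or -6.

Answer: x ∈ {-12, -6}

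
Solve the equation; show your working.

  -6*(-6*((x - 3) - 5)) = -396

Step 1. [-6*(-6*((x - 3) - 5)) = -396] -6·(inner) — divide through by -6, so div: -6*((x - 3) - 5) = 66.
Step 2. [-6*((x - 3) - 5) = 66] -6·(inner) — divide through by -6 ⇒ div: (x - 3) - 5 = -11.
Step 3. [(x - 3) - 5 = -11] peel the -5: add 5 from each side. So sub: x - 3 = -6.
Step 4. [x - 3 = -6] peel the -3: add 3 from each side, so sub: x = -3.

Answer: x ∈ {-3}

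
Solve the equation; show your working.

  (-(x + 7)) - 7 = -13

Step 1. [(-(x + 7)) - 7 = -13] peel the -7: add 7 from each side. So sub: -(x + 7) = -6.
Step 2. [-(x + 7) = -6] LHS negated; negate both sides, so neg: x + 7 = 6.
Step 3. [x + 7 = 6] peel the +7: subtract 7 from each side ⇒ sub: x = -1.

Answer: x ∈ {-1}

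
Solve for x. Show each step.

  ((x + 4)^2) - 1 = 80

Step 1. [((x + 4)^2) - 1 = 80] add 1: x sits inside (… - 1) ⇒ sub: (x + 4)^2 = 81.
Step 2. [(x + 4)^2 = 81] 81 ≥ 0, LHS is (·)² — take ±√. So sqrt: x + 4 = 9 or -9.
Step 3. [x + 4 = 9 or -9] 4 comes off first (subtract 4), so sub: x = 5 or -13.

Answer: x ∈ {-13, 5}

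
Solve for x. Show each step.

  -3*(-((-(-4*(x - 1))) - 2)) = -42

Step 1. [-3*(-((-(-4*(x - 1))) - 2)) = -42] leading coefficient -3: divide by -3 ⇒ div: -((-(-4*(x - 1))) - 2) = 14.
Step 2. [-((-(-4*(x - 1))) - 2) = 14] leading − — multiply by −1, so neg: (-(-4*(x - 1))) - 2 = -14.
Step 3. [(-(-4*(x - 1))) - 2 = -14] 2 comes off first (add 2) ⇒ sub: -(-4*(x - 1)) = -12.
Step 4. [-(-4*(x - 1)) = -12] flip signs both sides, so neg: -4*(x - 1) = 12.
Step 5. [-4*(x - 1) = 12] LHS = -4·(…); ÷-4 both sides. So div: x - 1 = -3.
Step 6. [x - 1 = -3] -1 is outermost — add 1 both sides. So sub: x = -2.

Answer: x ∈ {-2}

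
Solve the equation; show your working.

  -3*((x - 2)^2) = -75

Step 1. [-3*((x - 2)^2) = -75] -3 out front; divide by -3 ⇒ div: (x - 2)^2 = 25.
Step 2. [(x - 2)^2 = 25] LHS squared, RHS 25 ≥ 0: apply √ (±). So sqrt: x - 2 = 5 or -5.
Step 3. [x - 2 = 5 or -5] peel the -2: add 2 from each side. So sub: x = 7 or -3.

Answer: x ∈ {-3, 7}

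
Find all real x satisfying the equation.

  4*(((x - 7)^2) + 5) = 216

Step 1. [4*(((x - 7)^2) + 5) = 216] leading coefficient 4: divide by 4 ⇒ div: ((x - 7)^2) + 5 = 54.
Step 2. [((x - 7)^2) + 5 = 54] 5 comes off first (subtract 5) ⇒ sub: (x - 7)^2 = 49.
Step 3. [(x - 7)^2 = 49] 49 ≥ 0, LHS is (·)² — take ±√. So sqrt: x - 7 = 7 or -7.
Step 4. [x - 7 = 7 or -7] the outer -7 inverts by adding 7 ⇒ sub: x = 14 or 0.

Answer: x ∈ {0, 14}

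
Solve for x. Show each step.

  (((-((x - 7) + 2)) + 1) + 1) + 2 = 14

Step 1. [(((-((x - 7) + 2)) + 1) + 1) + 2 = 14] +2 is outermost — subtract 2 both sides, so sub: ((-((x - 7) + 2)) + 1) + 1 = 12.
Step 2. [((-((x - 7) + 2)) + 1) + 1 = 12] +1 is outermost — subtract 1 both sides. So sub: (-((x - 7) + 2)) + 1 = 11.
Step 3. [(-((x - 7) + 2)) + 1 = 11] subtract 1: x sits inside (… + 1). So sub: -((x - 7) + 2) = 10.
Step 4. [-((x - 7) + 2) = 10] leading − — multiply by −1, so neg: (x - 7) + 2 = -10.
Step 5. [(x - 7) + 2 = -10] the outer +2 inverts by subtracting 2 ⇒ sub: x - 7 = -12.
Step 6. [x - 7 = -12] the outer -7 inverts by adding 7. So sub: x = -5.

Answer: x ∈ {-5}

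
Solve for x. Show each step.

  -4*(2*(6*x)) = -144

Step 1. [-4*(2*(6*x)) = -144] divide by the outer -4, so div: 2*(6*x) = 36.
Step 2. [2*(6*x) = 36] 2·(inner) — divide through by 2. So div: 6*x = 18.
Step 3. [6*x = 18] 6 out front; divide by 6. So div: x = 3.

Answer: x ∈ {3}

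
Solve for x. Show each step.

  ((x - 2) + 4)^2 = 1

Step 1. [((x - 2) + 4)^2 = 1] √ both sides: 1 ≥ 0 gives two branches. So sqrt: (x - 2) + 4 = 1 or -1.
Step 2. [(x - 2) + 4 = 1 or -1] peel the +4: subtract 4 from each side ⇒ sub: x - 2 = -3 or -5.
Step 3. [x - 2 = -3 or -5] peel the -2: add 2 from each side. So sub: x = -1 or -3.

Answer: x ∈ {-3, -1}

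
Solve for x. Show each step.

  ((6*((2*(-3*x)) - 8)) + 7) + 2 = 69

Step 1. [((6*((2*(-3*x)) - 8)) + 7) + 2 = 69] the outer +2 inverts by subtracting 2. So sub: (6*((2*(-3*x)) - 8)) + 7 = 67.
Step 2. [(6*((2*(-3*x)) - 8)) + 7 = 67] peel the +7: subtract 7 from each side, so sub: 6*((2*(-3*x)) - 8) = 60.
Step 3. [6*((2*(-3*x)) - 8) = 60] leading coefficient 6: divide by 6, so div: (2*(-3*x)) - 8 = 10.
Step 4. [(2*(-3*x)) - 8 = 10] the outer -8 inverts by adding 8. So sub: 2*(-3*x) = 18.
Step 5. [2*(-3*x) = 18] LHS = 2·(…); ÷2 both sides ⇒ div: -3*x = 9.
Step 6. [-3*x = 9] LHS = -3·(…); ÷-3 both sides. So div: x = -3.

Answer: x ∈ {-3}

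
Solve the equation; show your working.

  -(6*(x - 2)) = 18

Step 1. [-(6*(x - 2)) = 18] leading − — multiply by −1 ⇒ neg: 6*(x - 2) = -18.
Step 2. [6*(x - 2) = -18] 6·(inner) — divide through by 6. So div: x - 2 = -3.
Step 3. [x - 2 = -3] the outer -2 inverts by adding 2. So sub: x = -1.

Answer: x ∈ {-1}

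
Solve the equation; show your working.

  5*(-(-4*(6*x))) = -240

Step 1. [5*(-(-4*(6*x))) = -240] LHS = 5·(…); ÷5 both sides ⇒ div: -(-4*(6*x)) = -48.
Step 2. [-(-4*(6*x)) = -48] flip signs both sides. So neg: -4*(6*x) = 48.
Step 3. [-4*(6*x) = 48] divide by the outer -4, so div: 6*x = -12.
Step 4. [6*x = -12] 6·(inner) — divide through by 6. So div: x = -2.

Answer: x ∈ {-2}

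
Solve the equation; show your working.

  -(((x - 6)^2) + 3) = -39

Step 1. [-(((x - 6)^2) + 3) = -39] leading − — multiply by −1 ⇒ neg: ((x - 6)^2) + 3 = 39.
Step 2. [((x - 6)^2) + 3 = 39] subtract 3: x sits inside (… + 3), so sub: (x - 6)^2 = 36.
Step 3. [(x - 6)^2 = 36] 36 ≥ 0, LHS is (·)² — take ±√, so sqrt: x - 6 = 6 or -6.
Step 4. [x - 6 = 6 or -6] 6 comes off first (add 6), so sub: x = 12 or 0.

Answer: x ∈ {0, 12}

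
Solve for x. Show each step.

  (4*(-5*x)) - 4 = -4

Step 1. [(4*(-5*x)) - 4 = -4] 4 divides every term; factor it out. So factor: (-5*x) - 1 = -1.
Step 2. [(-5*x) - 1 = -1] the outer -1 inverts by adding 1 ⇒ sub: -5*x = 0.
Step 3. [-5*x = 0] leading coefficient -5: divide by -5, so div: x = 0.

Answer: x ∈ {0}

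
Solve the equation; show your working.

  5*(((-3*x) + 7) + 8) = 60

Step 1. [5*(((-3*x) + 7) + 8) = 60] leading coefficient 5: divide by 5, so div: ((-3*x) + 7) + 8 = 12.
Step 2. [((-3*x) + 7) + 8 = 12] the outer +8 inverts by subtracting 8. So sub: (-3*x) + 7 = 4.
Step 3. [(-3*x) + 7 = 4] 7 comes off first (subtract 7), so sub: -3*x = -3.
Step 4. [-3*x = -3] LHS = -3·(…); ÷-3 both sides. So div: x = 1.

Answer: x ∈ {1}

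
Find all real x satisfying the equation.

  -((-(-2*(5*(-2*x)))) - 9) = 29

Step 1. [-((-(-2*(5*(-2*x)))) - 9) = 29] LHS negated; negate both sides. So neg: (-(-2*(5*(-2*x)))) - 9 = -29.
Step 2. [(-(-2*(5*(-2*x)))) - 9 = -29] add 9: x sits inside (… - 9), so sub: -(-2*(5*(-2*x))) = -20.
Step 3. [-(-2*(5*(-2*x))) = -20] flip signs both sides ⇒ neg: -2*(5*(-2*x)) = 20.
Step 4. [-2*(5*(-2*x)) = 20] -2 out front; divide by -2, so div: 5*(-2*x) = -10.
Step 5. [5*(-2*x) = -10] 5·(inner) — divide through by 5. So div: -2*x = -2.
Step 6. [-2*x = -2] divide by the outer -2 ⇒ div: x = 1.

Answer: x ∈ {1}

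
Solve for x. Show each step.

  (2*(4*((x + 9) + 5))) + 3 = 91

Step 1. [(2*(4*((x + 9) + 5))) + 3 = 91] subtract 3: x sits inside (… + 3) ⇒ sub: 2*(4*((x + 9) + 5)) = 88.
Step 2. [2*(4*((x + 9) + 5)) = 88] LHS = 2·(…); ÷2 both sides. So div: 4*((x + 9) + 5) = 44.
Step 3. [4*((x + 9) + 5) = 44] 4 out front; divide by 4. So div: (x + 9) + 5 = 11.
Step 4. [(x + 9) + 5 = 11] the outer +5 inverts by subtracting 5, so sub: x + 9 = 6.
Step 5. [x + 9 = 6] the outer +9 inverts by subtracting 9, so sub: x = -3.

Answer: x ∈ {-3}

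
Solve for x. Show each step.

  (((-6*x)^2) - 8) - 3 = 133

Step 1. [(((-6*x)^2) - 8) - 3 = 133] add 3: x sits inside (… - 3) ⇒ sub: ((-6*x)^2) - 8 = 136.
Step 2. [((-6*x)^2) - 8 = 136] the outer -8 inverts by adding 8 ⇒ sub: (-6*x)^2 = 144.
Step 3. [(-6*x)^2 = 144] 144 ≥ 0, LHS is (·)² — take ±√. So sqrt: -6*x = 12 or -12.
Step 4. [-6*x = 12 or -12] -6·(inner) — divide through by -6. So div: x = -2 or 2.

Answer: x ∈ {-2, 2}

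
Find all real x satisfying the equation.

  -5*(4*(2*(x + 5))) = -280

Step 1. [-5*(4*(2*(x + 5))) = -280] -5 out front; divide by -5, so div: 4*(2*(x + 5)) = 56.
Step 2. [4*(2*(x + 5)) = 56] LHS = 4·(…); ÷4 both sides. So div: 2*(x + 5) = 14.
Step 3. [2*(x + 5) = 14] divide by the outer 2, so div: x + 5 = 7.
Step 4. [x + 5 = 7] subtract 5: x sits inside (… + 5), so sub: x = 2.

Answer: x ∈ {2}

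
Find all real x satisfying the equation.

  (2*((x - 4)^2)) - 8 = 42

Step 1. [(2*((x - 4)^2)) - 8 = 42] 2 | LHS and 2 | 42: pull 2 out, so factor: ((x - 4)^2) - 4 = 21.
Step 2. [((x - 4)^2) - 4 = 21] peel the -4: add 4 from each side, so sub: (x - 4)^2 = 25.
Step 3. [(x - 4)^2 = 25] √ both sides: 25 ≥ 0 gives two branches, so sqrt: x - 4 = 5 or -5.
Step 4. [x - 4 = 5 or -5] -4 is outermost — add 4 both sides ⇒ sub: x = 9 or -1.

Answer: x ∈ {-1, 9}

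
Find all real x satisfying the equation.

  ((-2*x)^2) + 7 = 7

Step 1. [((-2*x)^2) + 7 = 7] 7 comes off first (subtract 7), so sub: (-2*x)^2 = 0.
Step 2. [(-2*x)^2 = 0] √ both sides: 0 ≥ 0 gives two branches, so sqrt: -2*x = 0.
Step 3. [-2*x = 0] -2 out front; divide by -2, so div: x = 0.

Answer: x ∈ {0}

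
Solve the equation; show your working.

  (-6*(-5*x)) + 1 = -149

Step 1. [(-6*(-5*x)) + 1 = -149] 1 comes off first (subtract 1). So sub: -6*(-5*x) = -150.
Step 2. [-6*(-5*x) = -150] divide by the outer -6, so div: -5*x = 25.
Step 3. [-5*x = 25] divide by the outer -5, so div: x = -5.

Answer: x ∈ {-5}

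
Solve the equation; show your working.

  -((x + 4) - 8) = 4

Step 1. [-((x + 4) - 8) = 4] LHS negated; negate both sides, so neg: (x + 4) - 8 = -4.
Step 2. [(x + 4) - 8 = -4] -8 is outermost — add 8 both sides ⇒ sub: x + 4 = 4.
Step 3. [x + 4 = 4] 4 comes off first (subtract 4) ⇒ sub: x = 0.

Answer: x ∈ {0}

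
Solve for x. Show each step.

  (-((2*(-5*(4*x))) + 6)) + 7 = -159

Step 1. [(-((2*(-5*(4*x))) + 6)) + 7 = -159] subtract 7: x sits inside (… + 7), so sub: -((2*(-5*(4*x))) + 6) = -166.
Step 2. [-((2*(-5*(4*x))) + 6) = -166] leading − — multiply by −1. So neg: (2*(-5*(4*x))) + 6 = 166.
Step 3. [(2*(-5*(4*x))) + 6 = 166] +6 is outermost — subtract 6 both sides ⇒ sub: 2*(-5*(4*x)) = 160.
Step 4. [2*(-5*(4*x)) = 160] divide by the outer 2, so div: -5*(4*x) = 80.
Step 5. [-5*(4*x) = 80] -5·(inner) — divide through by -5. So div: 4*x = -16.
Step 6. [4*x = -16] divide by the outer 4 ⇒ div: x = -4.

Answer: x ∈ {-4}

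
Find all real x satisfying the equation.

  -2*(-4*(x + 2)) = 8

Step 1. [-2*(-4*(x + 2)) = 8] -2·(inner) — divide through by -2 ⇒ div: -4*(x + 2) = -4.
Step 2. [-4*(x + 2) = -4] LHS = -4·(…); ÷-4 both sides ⇒ div: x + 2 = 1.
Step 3. [x + 2 = 1] +2 is outermost — subtract 2 both sides, so sub: x = -1.

Answer: x ∈ {-1}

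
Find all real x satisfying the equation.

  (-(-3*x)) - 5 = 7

Step 1. [(-(-3*x)) - 5 = 7] peel the -5: add 5 from each side, so sub: -(-3*x) = 12.
Step 2. [-(-3*x) = 12] LHS negated; negate both sides, so neg: -3*x = -12.
Step 3. [-3*x = -12] -3·(inner) — divide through by -3 ⇒ div: x = 4.

Answer: x ∈ {4}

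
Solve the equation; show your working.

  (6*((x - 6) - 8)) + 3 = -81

Step 1. [(6*((x - 6) - 8)) + 3 = -81] subtract 3: x sits inside (… + 3) ⇒ sub: 6*((x - 6) - 8) = -84.
Step 2. [6*((x - 6) - 8) = -84] LHS = 6·(…); ÷6 both sides ⇒ div: (x - 6) - 8 = -14.
Step 3. [(x - 6) - 8 = -14] -8 is outermost — add 8 both sides, so sub: x - 6 = -6.
Step 4. [x - 6 = -6] peel the -6: add 6 from each side, so sub: x = 0.

Answer: x ∈ {0}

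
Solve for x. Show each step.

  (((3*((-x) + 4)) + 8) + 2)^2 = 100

Step 1. [(((3*((-x) + 4)) + 8) + 2)^2 = 100] √ both sides: 100 ≥ 0 gives two branches ⇒ sqrt: ((3*((-x) + 4)) + 8) + 2 = 10 or -10.
Step 2. [((3*((-x) + 4)) + 8) + 2 = 10 or -10] the outer +2 inverts by subtracting 2, so sub: (3*((-x) + 4)) + 8 = 8 or -12.
Step 3. [(3*((-x) + 4)) + 8 = 8 or -12] subtract 8: x sits inside (… + 8) ⇒ sub: 3*((-x) + 4) = 0 or -20.
Step 4. [3*((-x) + 4) = 0 or -20] divide by the outer 3 ⇒ div: (-x) + 4 = 0 or -20/3.
Step 5. [(-x) + 4 = 0 or -20/3] subtract 4: x sits inside (… + 4). So sub: -x = -4 or -32/3.
Step 6. [-x = -4 or -32/3] flip signs both sides, so neg: x = 4 or 32/3.

Answer: x ∈ {4, 32/3}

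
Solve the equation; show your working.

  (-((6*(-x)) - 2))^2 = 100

Step 1. [(-((6*(-x)) - 2))^2 = 100] 100 ≥ 0, LHS is (·)² — take ±√. So sqrt: -((6*(-x)) - 2) = 10 or -10.
Step 2. [-((6*(-x)) - 2) = 10 or -10] leading − — multiply by −1 ⇒ neg: (6*(-x)) - 2 = -10 or 10.
Step 3. [(6*(-x)) - 2 = -10 or 10] 2 comes off first (add 2) ⇒ sub: 6*(-x) = -8 or 12.
Step 4. [6*(-x) = -8 or 12] LHS = 6·(…); ÷6 both sides, so div: -x = -4/3 or 2.
Step 5. [-x = -4/3 or 2] leading − — multiply by −1, so neg: x = 4/3 or -2.

Answer: x ∈ {-2, 4/3}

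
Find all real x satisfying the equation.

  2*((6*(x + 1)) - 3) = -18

Step 1. [2*((6*(x + 1)) - 3) = -18] divide by the outer 2. So div: (6*(x + 1)) - 3 = -9.
Step 2. [(6*(x + 1)) - 3 = -9] 3 comes off first (add 3), so sub: 6*(x + 1) = -6.
Step 3. [6*(x + 1) = -6] divide by the outer 6. So div: x + 1 = -1.
Step 4. [x + 1 = -1] +1 is outermost — subtract 1 both sides, so sub: x = -2.

Answer: x ∈ {-2}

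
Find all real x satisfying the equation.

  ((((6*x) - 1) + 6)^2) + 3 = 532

Step 1. [((((6*x) - 1) + 6)^2) + 3 = 532] subtract 3: x sits inside (… + 3). So sub: (((6*x) - 1) + 6)^2 = 529.
Step 2. [(((6*x) - 1) + 6)^2 = 529] 529 ≥ 0, LHS is (·)² — take ±√. So sqrt: ((6*x) - 1) + 6 = 23 or -23.
Step 3. [((6*x) - 1) + 6 = 23 or -23] 6 comes off first (subtract 6), so sub: (6*x) - 1 = 17 or -29.
Step 4. [(6*x) - 1 = 17 or -29] peel the -1: add 1 from each side, so sub: 6*x = 18 or -28.
Step 5. [6*x = 18 or -28] 6·(inner) — divide through by 6. So div: x = 3 or -14/3.

Answer: x ∈ {-14/3, 3}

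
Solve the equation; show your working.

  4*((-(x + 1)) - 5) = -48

Step 1. [4*((-(x + 1)) - 5) = -48] 4·(inner) — divide through by 4, so div: (-(x + 1)) - 5 = -12.
Step 2. [(-(x + 1)) - 5 = -12] the outer -5 inverts by adding 5, so sub: -(x + 1) = -7.
Step 3. [-(x + 1) = -7] LHS negated; negate both sides ⇒ neg: x + 1 = 7.
Step 4. [x + 1 = 7] +1 is outermost — subtract 1 both sides ⇒ sub: x = 6.

Answer: x ∈ {6}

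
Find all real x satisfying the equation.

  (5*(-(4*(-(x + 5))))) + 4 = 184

Step 1. [(5*(-(4*(-(x + 5))))) + 4 = 184] the outer +4 inverts by subtracting 4. So sub: 5*(-(4*(-(x + 5)))) = 180.
Step 2. [5*(-(4*(-(x + 5)))) = 180] 5·(inner) — divide through by 5. So div: -(4*(-(x + 5))) = 36.
Step 3. [-(4*(-(x + 5))) = 36] LHS negated; negate both sides, so neg: 4*(-(x + 5)) = -36.
Step 4. [4*(-(x + 5)) = -36] 4 out front; divide by 4 ⇒ div: -(x + 5) = -9.
Step 5. [-(x + 5) = -9] LHS negated; negate both sides. So neg: x + 5 = 9.
Step 6. [x + 5 = 9] peel the +5: subtract 5 from each side, so sub: x = 4.

Answer: x ∈ {4}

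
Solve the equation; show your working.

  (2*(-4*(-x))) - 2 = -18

Step 1. [(2*(-4*(-x))) - 2 = -18] -2 is outermost — add 2 both sides, so sub: 2*(-4*(-x)) = -16.
Step 2. [2*(-4*(-x)) = -16] leading coefficient 2: divide by 2. So div: -4*(-x) = -8.
Step 3. [-4*(-x) = -8] -4·(inner) — divide through by -4 ⇒ div: -x = 2.
Step 4. [-x = 2] LHS negated; negate both sides. So neg: x = -2.

Answer: x ∈ {-2}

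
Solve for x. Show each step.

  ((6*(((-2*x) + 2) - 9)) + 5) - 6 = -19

Step 1. [((6*(((-2*x) + 2) - 9)) + 5) - 6 = -19] the outer -6 inverts by adding 6 ⇒ sub: (6*(((-2*x) + 2) - 9)) + 5 = -13.
Step 2. [(6*(((-2*x) + 2) - 9)) + 5 = -13] peel the +5: subtract 5 from each side ⇒ sub: 6*(((-2*x) + 2) - 9) = -18.
Step 3. [6*(((-2*x) + 2) - 9) = -18] divide by the outer 6 ⇒ div: ((-2*x) + 2) - 9 = -3.
Step 4. [((-2*x) + 2) - 9 = -3] peel the -9: add 9 from each side ⇒ sub: (-2*x) + 2 = 6.
Step 5. [(-2*x) + 2 = 6] common factor -2 (LHS and 6) — divide through, so factor: x - 1 = -3.
Step 6. [x - 1 = -3] -1 is outermost — add 1 both sides, so sub: x = -2.

Answer: x ∈ {-2}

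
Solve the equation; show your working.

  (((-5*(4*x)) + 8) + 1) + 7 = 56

Step 1. [(((-5*(4*x)) + 8) + 1) + 7 = 56] 7 comes off first (subtract 7), so sub: ((-5*(4*x)) + 8) + 1 = 49.
Step 2. [((-5*(4*x)) + 8) + 1 = 49] 1 comes off first (subtract 1) ⇒ sub: (-5*(4*x)) + 8 = 48.
Step 3. [(-5*(4*x)) + 8 = 48] 8 comes off first (subtract 8) ⇒ sub: -5*(4*x) = 40.
Step 4. [-5*(4*x) = 40] LHS = -5·(…); ÷-5 both sides ⇒ div: 4*x = -8.
Step 5. [4*x = -8] 4 out front; divide by 4, so div: x = -2.

Answer: x ∈ {-2}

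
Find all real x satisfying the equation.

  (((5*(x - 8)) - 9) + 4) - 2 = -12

Step 1. [(((5*(x - 8)) - 9) + 4) - 2 = -12] add 2: x sits inside (… - 2), so sub: ((5*(x - 8)) - 9) + 4 = -10.
Step 2. [((5*(x - 8)) - 9) + 4 = -10] +4 is outermost — subtract 4 both sides, so sub: (5*(x - 8)) - 9 = -14.
Step 3. [(5*(x - 8)) - 9 = -14] 9 comes off first (add 9). So sub: 5*(x - 8) = -5.
Step 4. [5*(x - 8) = -5] leading coefficient 5: divide by 5. So div: x - 8 = -1.
Step 5. [x - 8 = -1] peel the -8: add 8 from each side, so sub: x = 7.

Answer: x ∈ {7}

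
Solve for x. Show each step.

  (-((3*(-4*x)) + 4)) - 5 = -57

Step 1. [(-((3*(-4*x)) + 4)) - 5 = -57] peel the -5: add 5 from each side, so sub: -((3*(-4*x)) + 4) = -52.
Step 2. [-((3*(-4*x)) + 4) = -52] leading − — multiply by −1 ⇒ neg: (3*(-4*x)) + 4 = 52.
Step 3. [(3*(-4*x)) + 4 = 52] subtract 4: x sits inside (… + 4). So sub: 3*(-4*x) = 48.
Step 4. [3*(-4*x) = 48] divide by the outer 3, so div: -4*x = 16.
Step 5. [-4*x = 16] leading coefficient -4: divide by -4, so div: x = -4.

Answer: x ∈ {-4}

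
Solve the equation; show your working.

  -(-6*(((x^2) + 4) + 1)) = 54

Step 1. [-(-6*(((x^2) + 4) + 1)) = 54] leading − — multiply by −1 ⇒ neg: -6*(((x^2) + 4) + 1) = -54.
Step 2. [-6*(((x^2) + 4) + 1) = -54] LHS = -6·(…); ÷-6 both sides. So div: ((x^2) + 4) + 1 = 9.
Step 3. [((x^2) + 4) + 1 = 9] +1 is outermost — subtract 1 both sides, so sub: (x^2) + 4 = 8.
Step 4. [(x^2) + 4 = 8] peel the +4: subtract 4 from each side ⇒ sub: x^2 = 4.
Step 5. [x^2 = 4] √ both sides: 4 ≥ 0 gives two branches ⇒ sqrt: x = 2 or -2.

Answer: x ∈ {-2, 2}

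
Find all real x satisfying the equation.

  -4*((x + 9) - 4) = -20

Step 1. [-4*((x + 9) - 4) = -20] divide by the outer -4, so div: (x + 9) - 4 = 5.
Step 2. [(x + 9) - 4 = 5] 4 comes off first (add 4). So sub: x + 9 = 9.
Step 3. [x + 9 = 9] 9 comes off first (subtract 9) ⇒ sub: x = 0.

Answer: x ∈ {0}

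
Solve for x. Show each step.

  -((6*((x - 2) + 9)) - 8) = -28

Step 1. [-((6*((x - 2) + 9)) - 8) = -28] flip signs both sides, so neg: (6*((x - 2) + 9)) - 8 = 28.
Step 2. [(6*((x - 2) + 9)) - 8 = 28] the outer -8 inverts by adding 8, so sub: 6*((x - 2) + 9) = 36.
Step 3. [6*((x - 2) + 9) = 36] 6 out front; divide by 6 ⇒ div: (x - 2) + 9 = 6.
Step 4. [(x - 2) + 9 = 6] peel the +9: subtract 9 from each side. So sub: x - 2 = -3.
Step 5. [x - 2 = -3] the outer -2 inverts by adding 2 ⇒ sub: x = -1.

Answer: x ∈ {-1}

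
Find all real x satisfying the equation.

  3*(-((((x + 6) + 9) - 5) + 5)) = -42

Step 1. [3*(-((((x + 6) + 9) - 5) + 5)) = -42] 3 out front; divide by 3, so div: -((((x + 6) + 9) - 5) + 5) = -14.
Step 2. [-((((x + 6) + 9) - 5) + 5) = -14] LHS negated; negate both sides ⇒ neg: (((x + 6) + 9) - 5) + 5 = 14.
Step 3. [(((x + 6) + 9) - 5) + 5 = 14] 5 comes off first (subtract 5), so sub: ((x + 6) + 9) - 5 = 9.
Step 4. [((x + 6) + 9) - 5 = 9] the outer -5 inverts by adding 5. So sub: (x + 6) + 9 = 14.
Step 5. [(x + 6) + 9 = 14] peel the +9: subtract 9 from each side, so sub: x + 6 = 5.
Step 6. [x + 6 = 5] the outer +6 inverts by subtracting 6, so sub: x = -1.

Answer: x ∈ {-1}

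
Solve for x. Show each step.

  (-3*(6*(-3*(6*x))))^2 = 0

Step 1. [(-3*(6*(-3*(6*x))))^2 = 0] √ both sides: 0 ≥ 0 gives two branches. So sqrt: -3*(6*(-3*(6*x))) = 0.
Step 2. [-3*(6*(-3*(6*x))) = 0] -3 out front; divide by -3. So div: 6*(-3*(6*x)) = 0.
Step 3. [6*(-3*(6*x)) = 0] 6·(inner) — divide through by 6 ⇒ div: -3*(6*x) = 0.
Step 4. [-3*(6*x) = 0] -3 out front; divide by -3, so div: 6*x = 0.
Step 5. [6*x = 0] divide by the outer 6, so div: x = 0.

Answer: x ∈ {0}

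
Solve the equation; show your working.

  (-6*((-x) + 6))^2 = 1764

Step 1. [(-6*((-x) + 6))^2 = 1764] √ both sides: 1764 ≥ 0 gives two branches. So sqrt: -6*((-x) + 6) = 42 or -42.
Step 2. [-6*((-x) + 6) = 42 or -42] divide by the outer -6, so div: (-x) + 6 = -7 or 7.
Step 3. [(-x) + 6 = -7 or 7] the outer +6 inverts by subtracting 6. So sub: -x = -13 or 1.
Step 4. [-x = -13 or 1] LHS negated; negate both sides. So neg: x = 13 or -1.

Answer: x ∈ {-1, 13}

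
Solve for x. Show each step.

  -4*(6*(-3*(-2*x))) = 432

Step 1. [-4*(6*(-3*(-2*x))) = 432] leading coefficient -4: divide by -4. So div: 6*(-3*(-2*x)) = -108.
Step 2. [6*(-3*(-2*x)) = -108] 6 out front; divide by 6. So div: -3*(-2*x) = -18.
Step 3. [-3*(-2*x) = -18] -3 out front; divide by -3 ⇒ div: -2*x = 6.
Step 4. [-2*x = 6] -2·(inner) — divide through by -2. So div: x = -3.

Answer: x ∈ {-3}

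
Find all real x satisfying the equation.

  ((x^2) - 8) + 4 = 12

Step 1. [((x^2) - 8) + 4 = 12] the outer +4 inverts by subtracting 4, so sub: (x^2) - 8 = 8.
Step 2. [(x^2) - 8 = 8] -8 is outermost — add 8 both sides, so sub: x^2 = 16.
Step 3. [x^2 = 16] √ both sides: 16 ≥ 0 gives two branches ⇒ sqrt: x = 4 or -4.

Answer: x ∈ {-4, 4}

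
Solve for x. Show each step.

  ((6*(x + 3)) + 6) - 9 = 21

Step 1. [((6*(x + 3)) + 6) - 9 = 21] peel the -9: add 9 from each side. So sub: (6*(x + 3)) + 6 = 30.
Step 2. [(6*(x + 3)) + 6 = 30] 6 comes off first (subtract 6), so sub: 6*(x + 3) = 24.
Step 3. [6*(x + 3) = 24] 6·(inner) — divide through by 6, so div: x + 3 = 4.
Step 4. [x + 3 = 4] 3 comes off first (subtract 3). So sub: x = 1.

Answer: x ∈ {1}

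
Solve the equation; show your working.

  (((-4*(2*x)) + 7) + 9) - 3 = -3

Step 1. [(((-4*(2*x)) + 7) + 9) - 3 = -3] peel the -3: add 3 from each side, so sub: ((-4*(2*x)) + 7) + 9 = 0.
Step 2. [((-4*(2*x)) + 7) + 9 = 0] the outer +9 inverts by subtracting 9, so sub: (-4*(2*x)) + 7 = -9.
Step 3. [(-4*(2*x)) + 7 = -9] +7 is outermost — subtract 7 both sides, so sub: -4*(2*x) = -16.
Step 4. [-4*(2*x) = -16] -4·(inner) — divide through by -4, so div: 2*x = 4.
Step 5. [2*x = 4] 2·(inner) — divide through by 2 ⇒ div: x = 2.

Answer: x ∈ {2}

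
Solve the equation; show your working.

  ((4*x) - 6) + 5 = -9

Step 1. [((4*x) - 6) + 5 = -9] subtract 5: x sits inside (… + 5), so sub: (4*x) - 6 = -14.
Step 2. [(4*x) - 6 = -14] 6 comes off first (add 6). So sub: 4*x = -8.
Step 3. [4*x = -8] 4 out front; divide by 4. So div: x = -2.

Answer: x ∈ {-2}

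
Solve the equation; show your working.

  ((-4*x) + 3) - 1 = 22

Step 1. [((-4*x) + 3) - 1 = 22] add 1: x sits inside (… - 1), so sub: (-4*x) + 3 = 23.
Step 2. [(-4*x) + 3 = 23] 3 comes off first (subtract 3), so sub: -4*x = 20.
Step 3. [-4*x = 20] -4 out front; divide by -4 ⇒ div: x = -5.

Answer: x ∈ {-5}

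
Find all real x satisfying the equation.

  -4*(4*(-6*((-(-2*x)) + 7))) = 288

Step 1. [-4*(4*(-6*((-(-2*x)) + 7))) = 288] -4 out front; divide by -4 ⇒ div: 4*(-6*((-(-2*x)) + 7)) = -72.
Step 2. [4*(-6*((-(-2*x)) + 7)) = -72] 4 out front; divide by 4. So div: -6*((-(-2*x)) + 7) = -18.
Step 3. [-6*((-(-2*x)) + 7) = -18] divide by the outer -6 ⇒ div: (-(-2*x)) + 7 = 3.
Step 4. [(-(-2*x)) + 7 = 3] peel the +7: subtract 7 from each side ⇒ sub: -(-2*x) = -4.
Step 5. [-(-2*x) = -4] LHS negated; negate both sides, so neg: -2*x = 4.
Step 6. [-2*x = 4] -2·(inner) — divide through by -2 ⇒ div: x = -2.

Answer: x ∈ {-2}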